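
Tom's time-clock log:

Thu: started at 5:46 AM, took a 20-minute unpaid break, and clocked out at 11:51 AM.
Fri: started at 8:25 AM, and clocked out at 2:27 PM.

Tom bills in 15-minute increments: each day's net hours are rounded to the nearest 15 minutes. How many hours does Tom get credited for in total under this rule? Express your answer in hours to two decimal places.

11.75 hours

Thu: 5:46 AM–11:51 AM = 6 h 5 min − 20 min = 5 h 45 min → rounds to 5 h 45 min
Fri: 8:25 AM–2:27 PM = 6 h 2 min → rounds to 6 h 0 min
Total credited: 11 h 45 min.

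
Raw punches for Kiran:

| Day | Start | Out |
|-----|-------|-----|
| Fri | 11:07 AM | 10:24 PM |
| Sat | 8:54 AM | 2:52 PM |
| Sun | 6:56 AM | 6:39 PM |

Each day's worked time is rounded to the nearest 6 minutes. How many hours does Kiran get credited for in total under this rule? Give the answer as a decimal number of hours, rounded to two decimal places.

29.00 hours

Fri: 11:07 AM–10:24 PM = 11 h 17 min → rounds to 11 h 18 min
Sat: 8:54 AM–2:52 PM = 5 h 58 min → rounds to 6 h 0 min
Sun: 6:56 AM–6:39 PM = 11 h 43 min → rounds to 11 h 42 min
Total credited: 29 h 0 min.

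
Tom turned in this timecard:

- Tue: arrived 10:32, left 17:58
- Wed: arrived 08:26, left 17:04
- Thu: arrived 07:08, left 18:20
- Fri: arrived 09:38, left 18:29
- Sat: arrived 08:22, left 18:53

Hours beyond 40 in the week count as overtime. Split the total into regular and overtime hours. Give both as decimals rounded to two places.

Tue: 10:32–17:58 = 7 h 26 min
Wed: 08:26–17:04 = 8 h 38 min
Thu: 07:08–18:20 = 11 h 12 min
Fri: 09:38–18:29 = 8 h 51 min
Sat: 08:22–18:53 = 10 h 31 min
Total worked: 46 h 38 min = 46.63 h.
Threshold 40 h → overtime 6 h 38 min, regular 40 h 0 min.

Regular 40.00 hours, overtime 6.63 hours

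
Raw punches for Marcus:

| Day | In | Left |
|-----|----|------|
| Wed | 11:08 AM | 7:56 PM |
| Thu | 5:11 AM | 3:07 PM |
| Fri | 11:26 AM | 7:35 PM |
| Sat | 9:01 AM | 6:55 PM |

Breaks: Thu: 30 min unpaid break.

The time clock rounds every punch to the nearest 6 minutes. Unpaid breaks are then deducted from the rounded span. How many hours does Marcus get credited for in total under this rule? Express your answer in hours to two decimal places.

Wed: in 11:08 AM→11:06 AM, out 7:56 PM→7:54 PM; 8 h 48 min
Thu: in 5:11 AM→5:12 AM, out 3:07 PM→3:06 PM; 9 h 54 min − 30 min = 9 h 24 min
Fri: in 11:26 AM→11:24 AM, out 7:35 PM→7:36 PM; 8 h 12 min
Sat: in 9:01 AM→9:00 AM, out 6:55 PM→6:54 PM; 9 h 54 min
Total credited: 36 h 18 min.

36.30 hours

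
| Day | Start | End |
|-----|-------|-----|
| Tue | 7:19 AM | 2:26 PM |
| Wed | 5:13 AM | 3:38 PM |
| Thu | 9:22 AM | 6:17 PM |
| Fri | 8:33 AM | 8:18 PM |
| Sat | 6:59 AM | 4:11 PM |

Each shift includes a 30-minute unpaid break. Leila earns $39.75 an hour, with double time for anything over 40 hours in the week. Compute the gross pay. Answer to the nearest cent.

$1979.55

Tue: 7:19 AM–2:26 PM = 7 h 7 min; less 30 min break → 6 h 37 min
Wed: 5:13 AM–3:38 PM = 10 h 25 min; less 30 min break → 9 h 55 min
Thu: 9:22 AM–6:17 PM = 8 h 55 min; less 30 min break → 8 h 25 min
Fri: 8:33 AM–8:18 PM = 11 h 45 min; less 30 min break → 11 h 15 min
Sat: 6:59 AM–4:11 PM = 9 h 12 min; less 30 min break → 8 h 42 min
Total worked: 44 h 54 min = 2694 min.
Regular 40 h 0 min = 2400 min at $39.75/h; overtime 4 h 54 min = 294 min at $79.50/h.
Pay = (2400 × $39.75 + 294 × $79.50) ÷ 60 = $1979.55.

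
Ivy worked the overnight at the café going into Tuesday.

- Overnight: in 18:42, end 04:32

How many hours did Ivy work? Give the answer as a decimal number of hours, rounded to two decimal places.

Overnight: 18:42 → midnight = 5 h 18 min; midnight → 04:32 = 4 h 32 min; span 9 h 50 min

9.83 hours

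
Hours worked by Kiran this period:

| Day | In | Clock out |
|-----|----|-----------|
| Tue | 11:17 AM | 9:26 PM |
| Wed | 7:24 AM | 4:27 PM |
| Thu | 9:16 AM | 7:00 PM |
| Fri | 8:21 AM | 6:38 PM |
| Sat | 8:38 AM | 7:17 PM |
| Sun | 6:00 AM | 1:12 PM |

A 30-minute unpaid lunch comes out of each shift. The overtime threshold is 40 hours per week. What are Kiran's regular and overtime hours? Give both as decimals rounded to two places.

Regular 40.00 hours, overtime 14.07 hours

Tue: 11:17 AM–9:26 PM = 10 h 9 min; less 30 min break → 9 h 39 min
Wed: 7:24 AM–4:27 PM = 9 h 3 min; less 30 min break → 8 h 33 min
Thu: 9:16 AM–7:00 PM = 9 h 44 min; less 30 min break → 9 h 14 min
Fri: 8:21 AM–6:38 PM = 10 h 17 min; less 30 min break → 9 h 47 min
Sat: 8:38 AM–7:17 PM = 10 h 39 min; less 30 min break → 10 h 9 min
Sun: 6:00 AM–1:12 PM = 7 h 12 min; less 30 min break → 6 h 42 min
Total worked: 54 h 4 min = 54.07 h.
Threshold 40 h → overtime 14 h 4 min, regular 40 h 0 min.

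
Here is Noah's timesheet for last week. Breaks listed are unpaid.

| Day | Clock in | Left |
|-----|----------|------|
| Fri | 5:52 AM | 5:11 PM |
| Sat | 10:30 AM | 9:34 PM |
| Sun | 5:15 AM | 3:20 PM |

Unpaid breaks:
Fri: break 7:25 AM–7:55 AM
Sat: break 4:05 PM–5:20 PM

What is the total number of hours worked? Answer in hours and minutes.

30 h 43 min

Fri: 5:52 AM–5:11 PM = 11 h 19 min; less 30 min break → 10 h 49 min
Sat: 10:30 AM–9:34 PM = 11 h 4 min; less 75 min break → 9 h 49 min
Sun: 5:15 AM–3:20 PM = 10 h 5 min
Total: 10 h 49 min + 9 h 49 min + 10 h 5 min = 30 h 43 min.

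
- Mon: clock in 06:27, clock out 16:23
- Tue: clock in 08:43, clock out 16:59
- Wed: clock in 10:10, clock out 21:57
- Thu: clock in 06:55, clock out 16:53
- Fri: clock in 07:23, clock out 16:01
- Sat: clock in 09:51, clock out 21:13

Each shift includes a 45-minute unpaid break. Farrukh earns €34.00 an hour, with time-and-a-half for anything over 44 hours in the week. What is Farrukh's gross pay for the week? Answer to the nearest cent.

Mon: 06:27–16:23 = 9 h 56 min; less 45 min break → 9 h 11 min
Tue: 08:43–16:59 = 8 h 16 min; less 45 min break → 7 h 31 min
Wed: 10:10–21:57 = 11 h 47 min; less 45 min break → 11 h 2 min
Thu: 06:55–16:53 = 9 h 58 min; less 45 min break → 9 h 13 min
Fri: 07:23–16:01 = 8 h 38 min; less 45 min break → 7 h 53 min
Sat: 09:51–21:13 = 11 h 22 min; less 45 min break → 10 h 37 min
Total worked: 55 h 27 min = 3327 min.
Regular 44 h 0 min = 2640 min at €34.00/h; overtime 11 h 27 min = 687 min at €51.00/h.
Pay = (2640 × €34.00 + 687 × €51.00) ÷ 60 = €2079.95.

€2079.95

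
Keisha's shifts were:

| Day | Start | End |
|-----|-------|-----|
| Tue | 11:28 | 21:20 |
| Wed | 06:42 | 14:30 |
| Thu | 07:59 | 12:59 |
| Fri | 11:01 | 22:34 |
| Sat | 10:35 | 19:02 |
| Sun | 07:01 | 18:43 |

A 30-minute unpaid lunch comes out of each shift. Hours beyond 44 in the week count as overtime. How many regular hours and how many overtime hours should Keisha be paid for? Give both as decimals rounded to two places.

Regular 44.00 hours, overtime 7.37 hours

Tue: 11:28–21:20 = 9 h 52 min; less 30 min break → 9 h 22 min
Wed: 06:42–14:30 = 7 h 48 min; less 30 min break → 7 h 18 min
Thu: 07:59–12:59 = 5 h 0 min; less 30 min break → 4 h 30 min
Fri: 11:01–22:34 = 11 h 33 min; less 30 min break → 11 h 3 min
Sat: 10:35–19:02 = 8 h 27 min; less 30 min break → 7 h 57 min
Sun: 07:01–18:43 = 11 h 42 min; less 30 min break → 11 h 12 min
Total worked: 51 h 22 min = 51.37 h.
Threshold 44 h → overtime 7 h 22 min, regular 44 h 0 min.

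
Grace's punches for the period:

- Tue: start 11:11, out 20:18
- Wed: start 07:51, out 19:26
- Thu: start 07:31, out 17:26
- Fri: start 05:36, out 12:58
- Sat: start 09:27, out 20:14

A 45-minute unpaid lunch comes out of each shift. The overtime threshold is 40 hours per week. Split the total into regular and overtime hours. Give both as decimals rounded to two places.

Tue: 11:11–20:18 = 9 h 7 min; less 45 min break → 8 h 22 min
Wed: 07:51–19:26 = 11 h 35 min; less 45 min break → 10 h 50 min
Thu: 07:31–17:26 = 9 h 55 min; less 45 min break → 9 h 10 min
Fri: 05:36–12:58 = 7 h 22 min; less 45 min break → 6 h 37 min
Sat: 09:27–20:14 = 10 h 47 min; less 45 min break → 10 h 2 min
Total worked: 45 h 1 min = 45.02 h.
Threshold 40 h → overtime 5 h 1 min, regular 40 h 0 min.

Regular 40.00 hours, overtime 5.02 hours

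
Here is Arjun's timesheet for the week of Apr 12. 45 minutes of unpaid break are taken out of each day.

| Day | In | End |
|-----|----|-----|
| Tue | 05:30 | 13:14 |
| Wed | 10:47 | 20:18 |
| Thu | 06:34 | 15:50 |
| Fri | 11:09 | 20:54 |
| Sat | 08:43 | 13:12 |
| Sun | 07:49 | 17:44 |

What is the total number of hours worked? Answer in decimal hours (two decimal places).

46.17 hours

Tue: 05:30–13:14 = 7 h 44 min; less 45 min break → 6 h 59 min
Wed: 10:47–20:18 = 9 h 31 min; less 45 min break → 8 h 46 min
Thu: 06:34–15:50 = 9 h 16 min; less 45 min break → 8 h 31 min
Fri: 11:09–20:54 = 9 h 45 min; less 45 min break → 9 h 0 min
Sat: 08:43–13:12 = 4 h 29 min; less 45 min break → 3 h 44 min
Sun: 07:49–17:44 = 9 h 55 min; less 45 min break → 9 h 10 min
Total: 6 h 59 min + 8 h 46 min + 8 h 31 min + 9 h 0 min + 3 h 44 min + 9 h 10 min = 46 h 10 min.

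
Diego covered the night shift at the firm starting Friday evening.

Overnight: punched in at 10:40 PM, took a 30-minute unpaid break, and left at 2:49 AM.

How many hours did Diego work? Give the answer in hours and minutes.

Overnight: 10:40 PM → midnight = 1 h 20 min; midnight → 2:49 AM = 2 h 49 min; span 4 h 9 min; less 30 min break → 3 h 39 min

3 h 39 min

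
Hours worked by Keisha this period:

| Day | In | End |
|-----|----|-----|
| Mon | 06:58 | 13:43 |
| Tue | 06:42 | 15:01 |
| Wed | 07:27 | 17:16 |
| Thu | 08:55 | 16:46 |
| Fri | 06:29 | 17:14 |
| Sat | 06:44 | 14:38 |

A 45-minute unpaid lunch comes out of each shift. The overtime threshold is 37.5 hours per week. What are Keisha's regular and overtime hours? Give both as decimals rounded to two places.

Mon: 06:58–13:43 = 6 h 45 min; less 45 min break → 6 h 0 min
Tue: 06:42–15:01 = 8 h 19 min; less 45 min break → 7 h 34 min
Wed: 07:27–17:16 = 9 h 49 min; less 45 min break → 9 h 4 min
Thu: 08:55–16:46 = 7 h 51 min; less 45 min break → 7 h 6 min
Fri: 06:29–17:14 = 10 h 45 min; less 45 min break → 10 h 0 min
Sat: 06:44–14:38 = 7 h 54 min; less 45 min break → 7 h 9 min
Total worked: 46 h 53 min = 46.88 h.
Threshold 37.5 h → overtime 9 h 23 min, regular 37 h 30 min.

Regular 37.50 hours, overtime 9.38 hours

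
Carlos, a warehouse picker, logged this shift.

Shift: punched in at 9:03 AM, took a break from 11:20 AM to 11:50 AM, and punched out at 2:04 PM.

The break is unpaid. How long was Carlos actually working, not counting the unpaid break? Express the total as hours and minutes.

Shift: 9:03 AM–2:04 PM = 5 h 1 min; less 30 min break → 4 h 31 min

4 h 31 min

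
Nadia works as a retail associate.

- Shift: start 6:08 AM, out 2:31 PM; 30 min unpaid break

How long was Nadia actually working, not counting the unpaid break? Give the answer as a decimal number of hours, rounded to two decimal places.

Shift: 6:08 AM–2:31 PM = 8 h 23 min; less 30 min break → 7 h 53 min

7.88 hours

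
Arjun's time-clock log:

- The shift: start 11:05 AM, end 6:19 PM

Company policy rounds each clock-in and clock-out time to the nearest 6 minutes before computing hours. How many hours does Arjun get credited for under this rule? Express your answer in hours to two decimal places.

The shift: in 11:05 AM→11:06 AM, out 6:19 PM→6:18 PM; 7 h 12 min

7.20 hours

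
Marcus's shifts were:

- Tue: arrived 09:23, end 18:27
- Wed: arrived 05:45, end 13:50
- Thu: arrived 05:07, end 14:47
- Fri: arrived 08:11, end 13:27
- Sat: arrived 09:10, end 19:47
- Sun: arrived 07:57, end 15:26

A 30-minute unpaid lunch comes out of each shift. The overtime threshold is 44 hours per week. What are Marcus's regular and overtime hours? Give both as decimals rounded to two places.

Regular 44.00 hours, overtime 3.18 hours

Tue: 09:23–18:27 = 9 h 4 min; less 30 min break → 8 h 34 min
Wed: 05:45–13:50 = 8 h 5 min; less 30 min break → 7 h 35 min
Thu: 05:07–14:47 = 9 h 40 min; less 30 min break → 9 h 10 min
Fri: 08:11–13:27 = 5 h 16 min; less 30 min break → 4 h 46 min
Sat: 09:10–19:47 = 10 h 37 min; less 30 min break → 10 h 7 min
Sun: 07:57–15:26 = 7 h 29 min; less 30 min break → 6 h 59 min
Total worked: 47 h 11 min = 47.18 h.
Threshold 44 h → overtime 3 h 11 min, regular 44 h 0 min.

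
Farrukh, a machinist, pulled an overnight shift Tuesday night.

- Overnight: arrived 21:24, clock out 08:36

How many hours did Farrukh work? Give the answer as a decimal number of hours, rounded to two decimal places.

Overnight: 21:24 → midnight = 2 h 36 min; midnight → 08:36 = 8 h 36 min; span 11 h 12 min

11.20 hours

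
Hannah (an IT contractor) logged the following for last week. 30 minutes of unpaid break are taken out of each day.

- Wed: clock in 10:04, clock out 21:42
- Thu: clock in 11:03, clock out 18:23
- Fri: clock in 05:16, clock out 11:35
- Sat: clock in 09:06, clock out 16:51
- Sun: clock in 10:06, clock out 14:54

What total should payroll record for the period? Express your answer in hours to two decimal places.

35.33 hours

Wed: 10:04–21:42 = 11 h 38 min; less 30 min break → 11 h 8 min
Thu: 11:03–18:23 = 7 h 20 min; less 30 min break → 6 h 50 min
Fri: 05:16–11:35 = 6 h 19 min; less 30 min break → 5 h 49 min
Sat: 09:06–16:51 = 7 h 45 min; less 30 min break → 7 h 15 min
Sun: 10:06–14:54 = 4 h 48 min; less 30 min break → 4 h 18 min
Total: 11 h 8 min + 6 h 50 min + 5 h 49 min + 7 h 15 min + 4 h 18 min = 35 h 20 min.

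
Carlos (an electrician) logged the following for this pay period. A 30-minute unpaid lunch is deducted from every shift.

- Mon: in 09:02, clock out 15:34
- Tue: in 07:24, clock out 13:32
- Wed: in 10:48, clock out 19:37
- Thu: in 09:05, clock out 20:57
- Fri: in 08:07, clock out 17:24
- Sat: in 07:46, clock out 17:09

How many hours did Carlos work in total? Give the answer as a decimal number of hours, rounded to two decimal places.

49.02 hours

Mon: 09:02–15:34 = 6 h 32 min; less 30 min break → 6 h 2 min
Tue: 07:24–13:32 = 6 h 8 min; less 30 min break → 5 h 38 min
Wed: 10:48–19:37 = 8 h 49 min; less 30 min break → 8 h 19 min
Thu: 09:05–20:57 = 11 h 52 min; less 30 min break → 11 h 22 min
Fri: 08:07–17:24 = 9 h 17 min; less 30 min break → 8 h 47 min
Sat: 07:46–17:09 = 9 h 23 min; less 30 min break → 8 h 53 min
Total: 6 h 2 min + 5 h 38 min + 8 h 19 min + 11 h 22 min + 8 h 47 min + 8 h 53 min = 49 h 1 min.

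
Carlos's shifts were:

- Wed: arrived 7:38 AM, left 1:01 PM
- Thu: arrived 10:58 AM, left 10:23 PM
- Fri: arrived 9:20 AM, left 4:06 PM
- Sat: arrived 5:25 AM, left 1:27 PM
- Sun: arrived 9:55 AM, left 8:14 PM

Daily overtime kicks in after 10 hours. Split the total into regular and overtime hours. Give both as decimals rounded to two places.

Regular 40.18 hours, overtime 1.73 hours

Wed: 7:38 AM–1:01 PM = 5 h 23 min
Thu: 10:58 AM–10:23 PM = 11 h 25 min
Fri: 9:20 AM–4:06 PM = 6 h 46 min
Sat: 5:25 AM–1:27 PM = 8 h 2 min
Sun: 9:55 AM–8:14 PM = 10 h 19 min
Wed reg 5 h 23 min / OT 0 h 0 min; Thu reg 10 h 0 min / OT 1 h 25 min; Fri reg 6 h 46 min / OT 0 h 0 min; Sat reg 8 h 2 min / OT 0 h 0 min; Sun reg 10 h 0 min / OT 0 h 19 min.
Totals: regular 40 h 11 min, overtime 1 h 44 min.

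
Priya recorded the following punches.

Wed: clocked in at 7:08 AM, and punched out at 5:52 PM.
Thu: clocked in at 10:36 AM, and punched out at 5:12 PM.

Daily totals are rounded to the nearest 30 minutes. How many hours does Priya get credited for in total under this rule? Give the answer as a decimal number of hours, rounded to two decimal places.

Wed: 7:08 AM–5:52 PM = 10 h 44 min → rounds to 10 h 30 min
Thu: 10:36 AM–5:12 PM = 6 h 36 min → rounds to 6 h 30 min
Total credited: 17 h 0 min.

17.00 hours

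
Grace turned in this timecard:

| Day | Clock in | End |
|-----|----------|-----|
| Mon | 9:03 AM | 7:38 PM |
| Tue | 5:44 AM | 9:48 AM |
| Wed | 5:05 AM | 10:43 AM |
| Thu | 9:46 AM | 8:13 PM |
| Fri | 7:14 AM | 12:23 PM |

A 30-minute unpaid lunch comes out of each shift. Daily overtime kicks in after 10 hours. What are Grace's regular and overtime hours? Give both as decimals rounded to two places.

Mon: 9:03 AM–7:38 PM = 10 h 35 min; less 30 min break → 10 h 5 min
Tue: 5:44 AM–9:48 AM = 4 h 4 min; less 30 min break → 3 h 34 min
Wed: 5:05 AM–10:43 AM = 5 h 38 min; less 30 min break → 5 h 8 min
Thu: 9:46 AM–8:13 PM = 10 h 27 min; less 30 min break → 9 h 57 min
Fri: 7:14 AM–12:23 PM = 5 h 9 min; less 30 min break → 4 h 39 min
Mon reg 10 h 0 min / OT 0 h 5 min; Tue reg 3 h 34 min / OT 0 h 0 min; Wed reg 5 h 8 min / OT 0 h 0 min; Thu reg 9 h 57 min / OT 0 h 0 min; Fri reg 4 h 39 min / OT 0 h 0 min.
Totals: regular 33 h 18 min, overtime 0 h 5 min.

Regular 33.30 hours, overtime 0.08 hours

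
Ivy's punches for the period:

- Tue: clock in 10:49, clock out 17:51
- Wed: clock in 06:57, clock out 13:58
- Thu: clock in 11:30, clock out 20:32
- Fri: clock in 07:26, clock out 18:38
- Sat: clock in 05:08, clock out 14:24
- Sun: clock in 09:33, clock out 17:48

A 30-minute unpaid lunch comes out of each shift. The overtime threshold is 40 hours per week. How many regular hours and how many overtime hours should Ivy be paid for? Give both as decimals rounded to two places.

Regular 40.00 hours, overtime 8.80 hours

Tue: 10:49–17:51 = 7 h 2 min; less 30 min break → 6 h 32 min
Wed: 06:57–13:58 = 7 h 1 min; less 30 min break → 6 h 31 min
Thu: 11:30–20:32 = 9 h 2 min; less 30 min break → 8 h 32 min
Fri: 07:26–18:38 = 11 h 12 min; less 30 min break → 10 h 42 min
Sat: 05:08–14:24 = 9 h 16 min; less 30 min break → 8 h 46 min
Sun: 09:33–17:48 = 8 h 15 min; less 30 min break → 7 h 45 min
Total worked: 48 h 48 min = 48.80 h.
Threshold 40 h → overtime 8 h 48 min, regular 40 h 0 min.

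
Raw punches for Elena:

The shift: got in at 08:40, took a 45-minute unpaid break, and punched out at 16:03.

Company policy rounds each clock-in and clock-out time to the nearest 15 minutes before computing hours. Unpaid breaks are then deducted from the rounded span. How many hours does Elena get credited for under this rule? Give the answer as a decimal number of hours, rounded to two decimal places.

The shift: in 08:40→08:45, out 16:03→16:00; 7 h 15 min − 45 min = 6 h 30 min

6.50 hours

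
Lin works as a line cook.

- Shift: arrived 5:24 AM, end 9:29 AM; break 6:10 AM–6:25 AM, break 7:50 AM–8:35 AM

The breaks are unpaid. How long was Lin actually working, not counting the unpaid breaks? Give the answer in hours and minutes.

3 h 5 min

Shift: 5:24 AM–9:29 AM = 4 h 5 min; less 60 min break → 3 h 5 min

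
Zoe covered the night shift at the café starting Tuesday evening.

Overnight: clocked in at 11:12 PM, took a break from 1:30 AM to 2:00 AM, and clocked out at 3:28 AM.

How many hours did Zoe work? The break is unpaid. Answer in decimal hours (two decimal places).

Overnight: 11:12 PM → midnight = 0 h 48 min; midnight → 3:28 AM = 3 h 28 min; span 4 h 16 min; less 30 min break → 3 h 46 min

3.77 hours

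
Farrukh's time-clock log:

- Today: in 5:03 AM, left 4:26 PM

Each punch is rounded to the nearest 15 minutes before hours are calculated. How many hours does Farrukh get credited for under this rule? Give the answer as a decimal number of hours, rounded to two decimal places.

Today: in 5:03 AM→5:00 AM, out 4:26 PM→4:30 PM; 11 h 30 min

11.50 hours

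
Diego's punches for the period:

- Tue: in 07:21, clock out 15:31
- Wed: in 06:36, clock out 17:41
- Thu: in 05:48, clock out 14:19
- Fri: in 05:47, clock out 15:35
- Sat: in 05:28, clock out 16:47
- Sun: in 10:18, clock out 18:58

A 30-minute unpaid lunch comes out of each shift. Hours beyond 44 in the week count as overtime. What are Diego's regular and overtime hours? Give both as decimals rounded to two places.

Regular 44.00 hours, overtime 10.55 hours

Tue: 07:21–15:31 = 8 h 10 min; less 30 min break → 7 h 40 min
Wed: 06:36–17:41 = 11 h 5 min; less 30 min break → 10 h 35 min
Thu: 05:48–14:19 = 8 h 31 min; less 30 min break → 8 h 1 min
Fri: 05:47–15:35 = 9 h 48 min; less 30 min break → 9 h 18 min
Sat: 05:28–16:47 = 11 h 19 min; less 30 min break → 10 h 49 min
Sun: 10:18–18:58 = 8 h 40 min; less 30 min break → 8 h 10 min
Total worked: 54 h 33 min = 54.55 h.
Threshold 44 h → overtime 10 h 33 min, regular 44 h 0 min.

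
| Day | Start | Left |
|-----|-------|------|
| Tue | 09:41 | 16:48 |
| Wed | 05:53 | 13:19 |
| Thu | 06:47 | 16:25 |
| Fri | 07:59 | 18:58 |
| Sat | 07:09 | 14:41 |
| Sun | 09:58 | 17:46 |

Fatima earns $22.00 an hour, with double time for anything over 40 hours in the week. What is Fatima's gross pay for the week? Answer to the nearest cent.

Tue: 09:41–16:48 = 7 h 7 min
Wed: 05:53–13:19 = 7 h 26 min
Thu: 06:47–16:25 = 9 h 38 min
Fri: 07:59–18:58 = 10 h 59 min
Sat: 07:09–14:41 = 7 h 32 min
Sun: 09:58–17:46 = 7 h 48 min
Total worked: 50 h 30 min = 3030 min.
Regular 40 h 0 min = 2400 min at $22.00/h; overtime 10 h 30 min = 630 min at $44.00/h.
Pay = (2400 × $22.00 + 630 × $44.00) ÷ 60 = $1342.00.

$1342.00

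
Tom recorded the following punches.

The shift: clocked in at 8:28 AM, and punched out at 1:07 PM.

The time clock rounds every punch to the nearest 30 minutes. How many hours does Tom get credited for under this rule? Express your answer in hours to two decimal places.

4.50 hours

The shift: in 8:28 AM→8:30 AM, out 1:07 PM→1:00 PM; 4 h 30 min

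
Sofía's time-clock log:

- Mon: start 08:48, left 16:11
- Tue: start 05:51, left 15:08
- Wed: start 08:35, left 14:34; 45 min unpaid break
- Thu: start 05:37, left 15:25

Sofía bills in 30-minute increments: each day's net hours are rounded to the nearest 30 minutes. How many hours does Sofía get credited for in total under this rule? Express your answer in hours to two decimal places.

Mon: 08:48–16:11 = 7 h 23 min → rounds to 7 h 30 min
Tue: 05:51–15:08 = 9 h 17 min → rounds to 9 h 30 min
Wed: 08:35–14:34 = 5 h 59 min − 45 min = 5 h 14 min → rounds to 5 h 0 min
Thu: 05:37–15:25 = 9 h 48 min → rounds to 10 h 0 min
Total credited: 32 h 0 min.

32.00 hours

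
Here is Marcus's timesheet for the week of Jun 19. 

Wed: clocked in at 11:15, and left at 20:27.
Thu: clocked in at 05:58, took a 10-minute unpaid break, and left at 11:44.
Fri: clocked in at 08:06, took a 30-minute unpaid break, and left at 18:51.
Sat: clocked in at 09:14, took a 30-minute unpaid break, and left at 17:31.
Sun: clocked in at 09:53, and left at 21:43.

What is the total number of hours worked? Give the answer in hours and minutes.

Wed: 11:15–20:27 = 9 h 12 min
Thu: 05:58–11:44 = 5 h 46 min; less 10 min break → 5 h 36 min
Fri: 08:06–18:51 = 10 h 45 min; less 30 min break → 10 h 15 min
Sat: 09:14–17:31 = 8 h 17 min; less 30 min break → 7 h 47 min
Sun: 09:53–21:43 = 11 h 50 min
Total: 9 h 12 min + 5 h 36 min + 10 h 15 min + 7 h 47 min + 11 h 50 min = 44 h 40 min.

44 h 40 min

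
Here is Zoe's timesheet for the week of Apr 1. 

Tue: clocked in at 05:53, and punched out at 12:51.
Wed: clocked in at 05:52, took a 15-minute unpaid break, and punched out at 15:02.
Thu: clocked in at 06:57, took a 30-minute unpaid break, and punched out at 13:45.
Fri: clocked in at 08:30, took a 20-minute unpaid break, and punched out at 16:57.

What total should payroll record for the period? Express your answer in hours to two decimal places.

30.30 hours

Tue: 05:53–12:51 = 6 h 58 min
Wed: 05:52–15:02 = 9 h 10 min; less 15 min break → 8 h 55 min
Thu: 06:57–13:45 = 6 h 48 min; less 30 min break → 6 h 18 min
Fri: 08:30–16:57 = 8 h 27 min; less 20 min break → 8 h 7 min
Total: 6 h 58 min + 8 h 55 min + 6 h 18 min + 8 h 7 min = 30 h 18 min.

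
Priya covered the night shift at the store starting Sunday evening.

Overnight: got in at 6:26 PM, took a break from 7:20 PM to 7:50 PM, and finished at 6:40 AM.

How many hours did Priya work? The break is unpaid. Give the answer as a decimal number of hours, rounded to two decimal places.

11.73 hours

Overnight: 6:26 PM → midnight = 5 h 34 min; midnight → 6:40 AM = 6 h 40 min; span 12 h 14 min; less 30 min break → 11 h 44 min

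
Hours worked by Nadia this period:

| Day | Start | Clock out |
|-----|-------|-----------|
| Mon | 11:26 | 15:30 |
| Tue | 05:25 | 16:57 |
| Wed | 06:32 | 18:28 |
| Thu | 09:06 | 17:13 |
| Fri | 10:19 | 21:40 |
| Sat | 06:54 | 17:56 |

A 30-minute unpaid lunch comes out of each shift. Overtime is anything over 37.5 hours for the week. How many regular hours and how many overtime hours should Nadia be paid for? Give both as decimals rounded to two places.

Regular 37.50 hours, overtime 17.53 hours

Mon: 11:26–15:30 = 4 h 4 min; less 30 min break → 3 h 34 min
Tue: 05:25–16:57 = 11 h 32 min; less 30 min break → 11 h 2 min
Wed: 06:32–18:28 = 11 h 56 min; less 30 min break → 11 h 26 min
Thu: 09:06–17:13 = 8 h 7 min; less 30 min break → 7 h 37 min
Fri: 10:19–21:40 = 11 h 21 min; less 30 min break → 10 h 51 min
Sat: 06:54–17:56 = 11 h 2 min; less 30 min break → 10 h 32 min
Total worked: 55 h 2 min = 55.03 h.
Threshold 37.5 h → overtime 17 h 32 min, regular 37 h 30 min.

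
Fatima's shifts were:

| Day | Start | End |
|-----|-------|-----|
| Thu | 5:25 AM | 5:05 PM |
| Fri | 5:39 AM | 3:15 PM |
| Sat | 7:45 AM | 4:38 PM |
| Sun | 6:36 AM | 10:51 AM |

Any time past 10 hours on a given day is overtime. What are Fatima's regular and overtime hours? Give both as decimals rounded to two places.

Regular 32.73 hours, overtime 1.67 hours

Thu: 5:25 AM–5:05 PM = 11 h 40 min
Fri: 5:39 AM–3:15 PM = 9 h 36 min
Sat: 7:45 AM–4:38 PM = 8 h 53 min
Sun: 6:36 AM–10:51 AM = 4 h 15 min
Thu reg 10 h 0 min / OT 1 h 40 min; Fri reg 9 h 36 min / OT 0 h 0 min; Sat reg 8 h 53 min / OT 0 h 0 min; Sun reg 4 h 15 min / OT 0 h 0 min.
Totals: regular 32 h 44 min, overtime 1 h 40 min.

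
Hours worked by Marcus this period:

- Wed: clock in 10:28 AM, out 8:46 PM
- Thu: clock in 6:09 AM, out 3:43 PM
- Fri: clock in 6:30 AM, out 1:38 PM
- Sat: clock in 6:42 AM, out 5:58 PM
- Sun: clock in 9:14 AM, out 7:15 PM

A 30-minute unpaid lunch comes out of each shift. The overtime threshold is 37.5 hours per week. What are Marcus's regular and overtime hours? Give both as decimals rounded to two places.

Wed: 10:28 AM–8:46 PM = 10 h 18 min; less 30 min break → 9 h 48 min
Thu: 6:09 AM–3:43 PM = 9 h 34 min; less 30 min break → 9 h 4 min
Fri: 6:30 AM–1:38 PM = 7 h 8 min; less 30 min break → 6 h 38 min
Sat: 6:42 AM–5:58 PM = 11 h 16 min; less 30 min break → 10 h 46 min
Sun: 9:14 AM–7:15 PM = 10 h 1 min; less 30 min break → 9 h 31 min
Total worked: 45 h 47 min = 45.78 h.
Threshold 37.5 h → overtime 8 h 17 min, regular 37 h 30 min.

Regular 37.50 hours, overtime 8.28 hours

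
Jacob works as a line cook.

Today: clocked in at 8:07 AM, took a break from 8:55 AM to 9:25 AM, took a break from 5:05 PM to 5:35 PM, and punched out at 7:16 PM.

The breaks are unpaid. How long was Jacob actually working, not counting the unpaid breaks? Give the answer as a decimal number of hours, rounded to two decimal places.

10.15 hours

Today: 8:07 AM–7:16 PM = 11 h 9 min; less 60 min break → 10 h 9 min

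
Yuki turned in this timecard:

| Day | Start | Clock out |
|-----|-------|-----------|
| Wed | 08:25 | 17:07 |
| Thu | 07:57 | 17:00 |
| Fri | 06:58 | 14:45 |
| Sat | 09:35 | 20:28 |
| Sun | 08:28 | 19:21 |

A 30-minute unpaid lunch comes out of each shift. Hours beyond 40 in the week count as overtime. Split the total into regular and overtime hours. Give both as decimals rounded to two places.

Regular 40.00 hours, overtime 4.80 hours

Wed: 08:25–17:07 = 8 h 42 min; less 30 min break → 8 h 12 min
Thu: 07:57–17:00 = 9 h 3 min; less 30 min break → 8 h 33 min
Fri: 06:58–14:45 = 7 h 47 min; less 30 min break → 7 h 17 min
Sat: 09:35–20:28 = 10 h 53 min; less 30 min break → 10 h 23 min
Sun: 08:28–19:21 = 10 h 53 min; less 30 min break → 10 h 23 min
Total worked: 44 h 48 min = 44.80 h.
Threshold 40 h → overtime 4 h 48 min, regular 40 h 0 min.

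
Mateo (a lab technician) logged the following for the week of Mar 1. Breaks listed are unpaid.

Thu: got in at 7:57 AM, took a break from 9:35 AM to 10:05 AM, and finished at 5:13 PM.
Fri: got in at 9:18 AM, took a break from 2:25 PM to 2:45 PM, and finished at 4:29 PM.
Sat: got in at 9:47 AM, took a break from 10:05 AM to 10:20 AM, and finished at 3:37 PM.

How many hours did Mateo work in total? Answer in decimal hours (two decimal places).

Thu: 7:57 AM–5:13 PM = 9 h 16 min; less 30 min break → 8 h 46 min
Fri: 9:18 AM–4:29 PM = 7 h 11 min; less 20 min break → 6 h 51 min
Sat: 9:47 AM–3:37 PM = 5 h 50 min; less 15 min break → 5 h 35 min
Total: 8 h 46 min + 6 h 51 min + 5 h 35 min = 21 h 12 min.

21.20 hours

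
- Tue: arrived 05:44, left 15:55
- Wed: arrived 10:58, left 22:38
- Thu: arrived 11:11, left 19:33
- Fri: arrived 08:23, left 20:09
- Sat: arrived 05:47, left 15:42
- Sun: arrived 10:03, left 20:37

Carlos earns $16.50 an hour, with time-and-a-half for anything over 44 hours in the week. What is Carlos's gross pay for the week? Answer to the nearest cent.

Tue: 05:44–15:55 = 10 h 11 min
Wed: 10:58–22:38 = 11 h 40 min
Thu: 11:11–19:33 = 8 h 22 min
Fri: 08:23–20:09 = 11 h 46 min
Sat: 05:47–15:42 = 9 h 55 min
Sun: 10:03–20:37 = 10 h 34 min
Total worked: 62 h 28 min = 3748 min.
Regular 44 h 0 min = 2640 min at $16.50/h; overtime 18 h 28 min = 1108 min at $24.75/h.
Pay = (2640 × $16.50 + 1108 × $24.75) ÷ 60 = $1183.05.

$1183.05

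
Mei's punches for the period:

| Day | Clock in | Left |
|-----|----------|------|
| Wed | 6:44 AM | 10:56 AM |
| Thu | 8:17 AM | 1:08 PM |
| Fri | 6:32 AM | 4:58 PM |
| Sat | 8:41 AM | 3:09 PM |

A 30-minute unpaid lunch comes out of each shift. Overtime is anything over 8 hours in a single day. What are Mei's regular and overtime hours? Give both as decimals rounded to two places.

Wed: 6:44 AM–10:56 AM = 4 h 12 min; less 30 min break → 3 h 42 min
Thu: 8:17 AM–1:08 PM = 4 h 51 min; less 30 min break → 4 h 21 min
Fri: 6:32 AM–4:58 PM = 10 h 26 min; less 30 min break → 9 h 56 min
Sat: 8:41 AM–3:09 PM = 6 h 28 min; less 30 min break → 5 h 58 min
Wed reg 3 h 42 min / OT 0 h 0 min; Thu reg 4 h 21 min / OT 0 h 0 min; Fri reg 8 h 0 min / OT 1 h 56 min; Sat reg 5 h 58 min / OT 0 h 0 min.
Totals: regular 22 h 1 min, overtime 1 h 56 min.

Regular 22.02 hours, overtime 1.93 hours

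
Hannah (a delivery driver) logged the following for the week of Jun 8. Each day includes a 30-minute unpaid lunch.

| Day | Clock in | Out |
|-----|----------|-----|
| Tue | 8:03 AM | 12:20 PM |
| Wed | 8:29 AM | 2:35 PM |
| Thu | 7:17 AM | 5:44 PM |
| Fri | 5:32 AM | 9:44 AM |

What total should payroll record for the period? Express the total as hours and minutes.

Tue: 8:03 AM–12:20 PM = 4 h 17 min; less 30 min break → 3 h 47 min
Wed: 8:29 AM–2:35 PM = 6 h 6 min; less 30 min break → 5 h 36 min
Thu: 7:17 AM–5:44 PM = 10 h 27 min; less 30 min break → 9 h 57 min
Fri: 5:32 AM–9:44 AM = 4 h 12 min; less 30 min break → 3 h 42 min
Total: 3 h 47 min + 5 h 36 min + 9 h 57 min + 3 h 42 min = 23 h 2 min.

23 h 2 min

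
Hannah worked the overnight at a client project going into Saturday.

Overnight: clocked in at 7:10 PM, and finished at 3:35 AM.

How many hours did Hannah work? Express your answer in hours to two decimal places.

Overnight: 7:10 PM → midnight = 4 h 50 min; midnight → 3:35 AM = 3 h 35 min; span 8 h 25 min

8.42 hours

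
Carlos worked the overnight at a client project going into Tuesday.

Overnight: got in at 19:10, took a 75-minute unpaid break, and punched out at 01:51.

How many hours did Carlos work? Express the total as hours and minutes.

Overnight: 19:10 → midnight = 4 h 50 min; midnight → 01:51 = 1 h 51 min; span 6 h 41 min; less 75 min break → 5 h 26 min

5 h 26 min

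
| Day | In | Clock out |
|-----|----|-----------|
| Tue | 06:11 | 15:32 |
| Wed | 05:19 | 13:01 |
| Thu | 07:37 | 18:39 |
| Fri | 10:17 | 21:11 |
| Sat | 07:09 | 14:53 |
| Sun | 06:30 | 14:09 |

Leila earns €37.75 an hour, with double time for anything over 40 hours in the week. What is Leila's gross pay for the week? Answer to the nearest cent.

€2594.68

Tue: 06:11–15:32 = 9 h 21 min
Wed: 05:19–13:01 = 7 h 42 min
Thu: 07:37–18:39 = 11 h 2 min
Fri: 10:17–21:11 = 10 h 54 min
Sat: 07:09–14:53 = 7 h 44 min
Sun: 06:30–14:09 = 7 h 39 min
Total worked: 54 h 22 min = 3262 min.
Regular 40 h 0 min = 2400 min at €37.75/h; overtime 14 h 22 min = 862 min at €75.50/h.
Pay = (2400 × €37.75 + 862 × €75.50) ÷ 60 = €2594.68.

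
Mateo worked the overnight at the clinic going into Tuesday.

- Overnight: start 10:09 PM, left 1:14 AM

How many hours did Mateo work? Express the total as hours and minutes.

Overnight: 10:09 PM → midnight = 1 h 51 min; midnight → 1:14 AM = 1 h 14 min; span 3 h 5 min

3 h 5 min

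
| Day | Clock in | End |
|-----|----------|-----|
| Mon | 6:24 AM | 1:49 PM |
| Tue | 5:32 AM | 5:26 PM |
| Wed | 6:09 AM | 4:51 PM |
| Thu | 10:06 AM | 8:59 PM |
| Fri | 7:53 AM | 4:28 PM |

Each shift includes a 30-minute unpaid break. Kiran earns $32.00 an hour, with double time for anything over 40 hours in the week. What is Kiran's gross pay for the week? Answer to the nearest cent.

$1726.93

Mon: 6:24 AM–1:49 PM = 7 h 25 min; less 30 min break → 6 h 55 min
Tue: 5:32 AM–5:26 PM = 11 h 54 min; less 30 min break → 11 h 24 min
Wed: 6:09 AM–4:51 PM = 10 h 42 min; less 30 min break → 10 h 12 min
Thu: 10:06 AM–8:59 PM = 10 h 53 min; less 30 min break → 10 h 23 min
Fri: 7:53 AM–4:28 PM = 8 h 35 min; less 30 min break → 8 h 5 min
Total worked: 46 h 59 min = 2819 min.
Regular 40 h 0 min = 2400 min at $32.00/h; overtime 6 h 59 min = 419 min at $64.00/h.
Pay = (2400 × $32.00 + 419 × $64.00) ÷ 60 = $1726.93.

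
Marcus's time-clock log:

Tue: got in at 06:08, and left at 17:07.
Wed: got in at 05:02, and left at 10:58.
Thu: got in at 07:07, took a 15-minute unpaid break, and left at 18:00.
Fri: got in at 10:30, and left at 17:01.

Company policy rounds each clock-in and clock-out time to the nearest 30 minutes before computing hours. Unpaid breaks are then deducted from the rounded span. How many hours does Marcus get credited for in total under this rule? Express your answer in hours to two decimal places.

Tue: in 06:08→06:00, out 17:07→17:00; 11 h 0 min
Wed: in 05:02→05:00, out 10:58→11:00; 6 h 0 min
Thu: in 07:07→07:00, out 18:00→18:00; 11 h 0 min − 15 min = 10 h 45 min
Fri: in 10:30→10:30, out 17:01→17:00; 6 h 30 min
Total credited: 34 h 15 min.

34.25 hours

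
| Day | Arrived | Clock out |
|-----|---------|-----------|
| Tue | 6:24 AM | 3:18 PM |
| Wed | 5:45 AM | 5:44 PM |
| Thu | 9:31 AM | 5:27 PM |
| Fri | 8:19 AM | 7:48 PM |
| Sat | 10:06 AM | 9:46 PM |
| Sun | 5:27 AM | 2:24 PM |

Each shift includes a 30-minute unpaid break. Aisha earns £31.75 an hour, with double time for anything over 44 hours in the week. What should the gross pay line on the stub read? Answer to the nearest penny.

Tue: 6:24 AM–3:18 PM = 8 h 54 min; less 30 min break → 8 h 24 min
Wed: 5:45 AM–5:44 PM = 11 h 59 min; less 30 min break → 11 h 29 min
Thu: 9:31 AM–5:27 PM = 7 h 56 min; less 30 min break → 7 h 26 min
Fri: 8:19 AM–7:48 PM = 11 h 29 min; less 30 min break → 10 h 59 min
Sat: 10:06 AM–9:46 PM = 11 h 40 min; less 30 min break → 11 h 10 min
Sun: 5:27 AM–2:24 PM = 8 h 57 min; less 30 min break → 8 h 27 min
Total worked: 57 h 55 min = 3475 min.
Regular 44 h 0 min = 2640 min at £31.75/h; overtime 13 h 55 min = 835 min at £63.50/h.
Pay = (2640 × £31.75 + 835 × £63.50) ÷ 60 = £2280.71.

£2280.71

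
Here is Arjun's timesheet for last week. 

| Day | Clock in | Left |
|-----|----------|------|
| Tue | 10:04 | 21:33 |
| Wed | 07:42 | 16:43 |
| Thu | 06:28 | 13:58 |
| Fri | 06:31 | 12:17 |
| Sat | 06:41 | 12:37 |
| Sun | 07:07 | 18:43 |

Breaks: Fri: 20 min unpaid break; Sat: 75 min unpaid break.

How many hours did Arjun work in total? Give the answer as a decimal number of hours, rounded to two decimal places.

49.72 hours

Tue: 10:04–21:33 = 11 h 29 min
Wed: 07:42–16:43 = 9 h 1 min
Thu: 06:28–13:58 = 7 h 30 min
Fri: 06:31–12:17 = 5 h 46 min; less 20 min break → 5 h 26 min
Sat: 06:41–12:37 = 5 h 56 min; less 75 min break → 4 h 41 min
Sun: 07:07–18:43 = 11 h 36 min
Total: 11 h 29 min + 9 h 1 min + 7 h 30 min + 5 h 26 min + 4 h 41 min + 11 h 36 min = 49 h 43 min.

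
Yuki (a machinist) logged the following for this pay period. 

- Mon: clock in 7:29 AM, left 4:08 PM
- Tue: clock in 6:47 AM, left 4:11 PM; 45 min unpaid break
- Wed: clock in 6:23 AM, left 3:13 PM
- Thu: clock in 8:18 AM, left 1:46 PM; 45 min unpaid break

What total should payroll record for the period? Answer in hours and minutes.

Mon: 7:29 AM–4:08 PM = 8 h 39 min
Tue: 6:47 AM–4:11 PM = 9 h 24 min; less 45 min break → 8 h 39 min
Wed: 6:23 AM–3:13 PM = 8 h 50 min
Thu: 8:18 AM–1:46 PM = 5 h 28 min; less 45 min break → 4 h 43 min
Total: 8 h 39 min + 8 h 39 min + 8 h 50 min + 4 h 43 min = 30 h 51 min.

30 h 51 min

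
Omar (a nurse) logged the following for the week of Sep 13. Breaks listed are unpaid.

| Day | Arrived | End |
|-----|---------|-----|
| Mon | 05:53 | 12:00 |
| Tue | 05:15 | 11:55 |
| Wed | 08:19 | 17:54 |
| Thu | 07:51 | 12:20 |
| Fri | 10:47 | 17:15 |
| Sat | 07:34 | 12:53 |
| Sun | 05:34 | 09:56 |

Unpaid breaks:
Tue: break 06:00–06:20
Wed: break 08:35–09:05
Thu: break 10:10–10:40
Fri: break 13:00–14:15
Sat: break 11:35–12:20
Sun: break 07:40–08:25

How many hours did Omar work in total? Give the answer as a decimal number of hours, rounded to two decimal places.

38.92 hours

Mon: 05:53–12:00 = 6 h 7 min
Tue: 05:15–11:55 = 6 h 40 min; less 20 min break → 6 h 20 min
Wed: 08:19–17:54 = 9 h 35 min; less 30 min break → 9 h 5 min
Thu: 07:51–12:20 = 4 h 29 min; less 30 min break → 3 h 59 min
Fri: 10:47–17:15 = 6 h 28 min; less 75 min break → 5 h 13 min
Sat: 07:34–12:53 = 5 h 19 min; less 45 min break → 4 h 34 min
Sun: 05:34–09:56 = 4 h 22 min; less 45 min break → 3 h 37 min
Total: 6 h 7 min + 6 h 20 min + 9 h 5 min + 3 h 59 min + 5 h 13 min + 4 h 34 min + 3 h 37 min = 38 h 55 min.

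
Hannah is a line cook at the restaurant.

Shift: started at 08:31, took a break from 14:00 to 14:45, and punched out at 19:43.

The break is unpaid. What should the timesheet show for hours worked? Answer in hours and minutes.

Shift: 08:31–19:43 = 11 h 12 min; less 45 min break → 10 h 27 min

10 h 27 min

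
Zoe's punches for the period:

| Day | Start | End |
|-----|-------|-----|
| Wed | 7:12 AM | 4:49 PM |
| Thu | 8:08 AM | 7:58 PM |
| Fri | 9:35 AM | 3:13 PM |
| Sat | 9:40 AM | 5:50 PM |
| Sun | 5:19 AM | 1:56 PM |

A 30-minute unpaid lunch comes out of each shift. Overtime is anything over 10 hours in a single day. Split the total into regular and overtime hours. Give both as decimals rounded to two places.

Wed: 7:12 AM–4:49 PM = 9 h 37 min; less 30 min break → 9 h 7 min
Thu: 8:08 AM–7:58 PM = 11 h 50 min; less 30 min break → 11 h 20 min
Fri: 9:35 AM–3:13 PM = 5 h 38 min; less 30 min break → 5 h 8 min
Sat: 9:40 AM–5:50 PM = 8 h 10 min; less 30 min break → 7 h 40 min
Sun: 5:19 AM–1:56 PM = 8 h 37 min; less 30 min break → 8 h 7 min
Wed reg 9 h 7 min / OT 0 h 0 min; Thu reg 10 h 0 min / OT 1 h 20 min; Fri reg 5 h 8 min / OT 0 h 0 min; Sat reg 7 h 40 min / OT 0 h 0 min; Sun reg 8 h 7 min / OT 0 h 0 min.
Totals: regular 40 h 2 min, overtime 1 h 20 min.

Regular 40.03 hours, overtime 1.33 hours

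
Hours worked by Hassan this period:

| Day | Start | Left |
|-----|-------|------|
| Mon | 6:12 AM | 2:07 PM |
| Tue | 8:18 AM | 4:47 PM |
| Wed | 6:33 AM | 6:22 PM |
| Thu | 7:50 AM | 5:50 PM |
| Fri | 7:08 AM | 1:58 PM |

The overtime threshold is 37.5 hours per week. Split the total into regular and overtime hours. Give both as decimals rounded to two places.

Mon: 6:12 AM–2:07 PM = 7 h 55 min
Tue: 8:18 AM–4:47 PM = 8 h 29 min
Wed: 6:33 AM–6:22 PM = 11 h 49 min
Thu: 7:50 AM–5:50 PM = 10 h 0 min
Fri: 7:08 AM–1:58 PM = 6 h 50 min
Total worked: 45 h 3 min = 45.05 h.
Threshold 37.5 h → overtime 7 h 33 min, regular 37 h 30 min.

Regular 37.50 hours, overtime 7.55 hours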